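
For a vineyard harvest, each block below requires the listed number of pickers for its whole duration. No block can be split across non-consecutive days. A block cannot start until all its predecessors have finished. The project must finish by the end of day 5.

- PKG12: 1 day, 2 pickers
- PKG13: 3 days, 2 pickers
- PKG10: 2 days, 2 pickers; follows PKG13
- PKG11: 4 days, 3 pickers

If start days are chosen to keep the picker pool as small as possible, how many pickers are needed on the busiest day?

Early-start (PKG12@1, PKG13@1, PKG10@4, PKG11@1) gives peak 7: d1:7  d2:5  d3:5  d4:5  d5:2.
Shift PKG11→2.
Schedule PKG12@1, PKG13@1, PKG10@4, PKG11@2: d1:4  d2:5  d3:5  d4:5  d5:5 — peak 5.
Total picker-days = 24 over 5 days ⇒ peak ≥ ⌈24/5⌉ = 5, so 5 is optimal.

5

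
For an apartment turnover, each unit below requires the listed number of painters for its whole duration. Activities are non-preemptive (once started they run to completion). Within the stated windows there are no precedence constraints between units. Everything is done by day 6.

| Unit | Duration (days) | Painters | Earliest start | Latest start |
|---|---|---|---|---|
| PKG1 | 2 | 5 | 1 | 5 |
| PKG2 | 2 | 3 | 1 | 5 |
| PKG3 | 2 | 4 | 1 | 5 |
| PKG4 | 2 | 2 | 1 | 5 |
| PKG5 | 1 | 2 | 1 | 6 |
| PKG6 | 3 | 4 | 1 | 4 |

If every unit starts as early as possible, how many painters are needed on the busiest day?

Early-start schedule: PKG1@1, PKG2@1, PKG3@1, PKG4@1, PKG5@1, PKG6@1.
Load per day: day 1: 20, day 2: 18, day 3: 4, day 4: 0, day 5: 0, day 6: 0.
Peak is 20.

20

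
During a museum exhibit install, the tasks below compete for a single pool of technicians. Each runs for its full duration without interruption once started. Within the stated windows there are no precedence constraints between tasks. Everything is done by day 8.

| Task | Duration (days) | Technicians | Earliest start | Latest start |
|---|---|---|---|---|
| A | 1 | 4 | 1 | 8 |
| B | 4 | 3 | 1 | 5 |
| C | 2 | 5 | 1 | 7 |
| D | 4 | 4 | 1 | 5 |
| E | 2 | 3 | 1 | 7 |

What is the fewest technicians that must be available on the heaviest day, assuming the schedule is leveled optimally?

Early-start (A@1, B@1, C@1, D@1, E@1) gives peak 19: d1:19  d2:15  d3:7  d4:7  d5:0  d6:0  d7:0  d8:0.
Shift C→7, D→2, E→5.
Schedule A@1, B@1, C@7, D@2, E@5: d1:7  d2:7  d3:7  d4:7  d5:7  d6:3  d7:5  d8:5 — peak 7.

7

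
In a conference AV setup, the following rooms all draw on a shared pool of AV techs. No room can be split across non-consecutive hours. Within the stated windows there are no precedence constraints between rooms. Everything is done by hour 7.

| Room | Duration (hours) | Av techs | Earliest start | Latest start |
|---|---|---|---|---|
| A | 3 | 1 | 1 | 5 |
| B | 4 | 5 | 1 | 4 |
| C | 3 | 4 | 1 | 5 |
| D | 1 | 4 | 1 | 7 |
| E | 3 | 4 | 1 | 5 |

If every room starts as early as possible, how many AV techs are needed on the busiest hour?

Early-start schedule: A@1, B@1, C@1, D@1, E@1.
Load per hour: hour 1: 18, hour 2: 14, hour 3: 14, hour 4: 5, hour 5: 0, hour 6: 0, hour 7: 0.
Peak is 18.

18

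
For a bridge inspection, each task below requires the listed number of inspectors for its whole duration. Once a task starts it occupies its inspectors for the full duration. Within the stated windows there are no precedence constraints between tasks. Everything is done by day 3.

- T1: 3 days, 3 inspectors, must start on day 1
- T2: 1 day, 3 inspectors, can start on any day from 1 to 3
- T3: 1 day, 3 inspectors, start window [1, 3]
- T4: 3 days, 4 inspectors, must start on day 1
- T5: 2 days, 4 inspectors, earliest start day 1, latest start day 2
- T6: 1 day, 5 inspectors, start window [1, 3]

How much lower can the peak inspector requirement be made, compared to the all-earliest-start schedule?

Early-start peak: d1:22  d2:11  d3:7 ⇒ 22.
Leveled (T1@1, T2@1, T3@2, T4@1, T5@1, T6@3): d1:14  d2:14  d3:12 ⇒ 14.
Reduction 22 − 14 = 8.

8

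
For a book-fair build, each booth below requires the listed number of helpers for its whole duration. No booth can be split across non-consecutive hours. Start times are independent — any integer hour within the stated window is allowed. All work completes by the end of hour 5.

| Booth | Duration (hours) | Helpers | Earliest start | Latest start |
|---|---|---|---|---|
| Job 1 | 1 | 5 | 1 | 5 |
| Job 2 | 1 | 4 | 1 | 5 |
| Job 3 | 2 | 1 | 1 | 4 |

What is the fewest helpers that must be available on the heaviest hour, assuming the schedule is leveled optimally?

Early-start (Job 1@1, Job 2@1, Job 3@1) gives peak 10: h1:10  h2:1  h3:0  h4:0  h5:0.
Shift Job 2→2, Job 3→2.
Schedule Job 1@1, Job 2@2, Job 3@2: h1:5  h2:5  h3:1  h4:0  h5:0 — peak 5.

5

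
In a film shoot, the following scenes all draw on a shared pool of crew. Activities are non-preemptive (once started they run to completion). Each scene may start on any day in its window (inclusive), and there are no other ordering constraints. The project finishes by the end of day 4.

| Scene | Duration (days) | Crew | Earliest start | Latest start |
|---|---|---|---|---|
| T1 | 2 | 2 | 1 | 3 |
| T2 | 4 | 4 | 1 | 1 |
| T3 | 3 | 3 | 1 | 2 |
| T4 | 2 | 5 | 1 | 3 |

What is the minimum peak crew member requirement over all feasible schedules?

Early-start (T1@1, T2@1, T3@1, T4@1) gives peak 14: d1:14  d2:14  d3:7  d4:4.
Shift T4→3.
Schedule T1@1, T2@1, T3@1, T4@3: d1:9  d2:9  d3:12  d4:9 — peak 12.
No arrangement of the 18 feasible schedules does better.

12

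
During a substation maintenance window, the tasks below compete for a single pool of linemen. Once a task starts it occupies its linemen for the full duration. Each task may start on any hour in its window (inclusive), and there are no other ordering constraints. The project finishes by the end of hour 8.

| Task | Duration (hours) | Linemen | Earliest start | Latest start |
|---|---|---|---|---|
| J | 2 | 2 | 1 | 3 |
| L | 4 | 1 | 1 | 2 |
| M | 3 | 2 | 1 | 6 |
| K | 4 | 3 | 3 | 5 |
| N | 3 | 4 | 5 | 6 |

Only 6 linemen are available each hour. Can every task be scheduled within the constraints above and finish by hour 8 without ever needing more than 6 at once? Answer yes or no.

no

The minimum achievable peak is 7; 6 < 7, so no feasible schedule stays within the cap.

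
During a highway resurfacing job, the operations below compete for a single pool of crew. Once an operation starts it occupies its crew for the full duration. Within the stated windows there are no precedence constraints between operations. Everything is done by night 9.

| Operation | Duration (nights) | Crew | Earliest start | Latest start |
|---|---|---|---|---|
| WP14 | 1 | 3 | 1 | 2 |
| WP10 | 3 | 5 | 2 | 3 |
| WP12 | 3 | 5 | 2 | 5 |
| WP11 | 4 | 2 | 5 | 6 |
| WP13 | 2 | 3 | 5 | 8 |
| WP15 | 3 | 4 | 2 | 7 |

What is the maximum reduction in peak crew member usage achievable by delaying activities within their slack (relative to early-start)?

5

Early-start peak: n1:3  n2:14  n3:14  n4:14  n5:5  n6:5  n7:2  n8:2  n9:0 ⇒ 14.
Leveled (WP14@1, WP10@2, WP12@5, WP11@5, WP13@8, WP15@2): n1:3  n2:9  n3:9  n4:9  n5:7  n6:7  n7:7  n8:5  n9:3 ⇒ 9.
Reduction 14 − 9 = 5.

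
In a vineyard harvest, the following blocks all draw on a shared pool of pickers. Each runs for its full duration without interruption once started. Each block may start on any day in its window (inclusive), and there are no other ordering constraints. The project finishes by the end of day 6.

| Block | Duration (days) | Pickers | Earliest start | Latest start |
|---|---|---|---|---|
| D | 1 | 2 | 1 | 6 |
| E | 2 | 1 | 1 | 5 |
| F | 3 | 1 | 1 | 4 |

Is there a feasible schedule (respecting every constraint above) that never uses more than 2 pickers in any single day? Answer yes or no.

Schedule D@1, E@2, F@2: d1:2  d2:2  d3:2  d4:1  d5:0  d6:0 — peak 2 ≤ 2.

yes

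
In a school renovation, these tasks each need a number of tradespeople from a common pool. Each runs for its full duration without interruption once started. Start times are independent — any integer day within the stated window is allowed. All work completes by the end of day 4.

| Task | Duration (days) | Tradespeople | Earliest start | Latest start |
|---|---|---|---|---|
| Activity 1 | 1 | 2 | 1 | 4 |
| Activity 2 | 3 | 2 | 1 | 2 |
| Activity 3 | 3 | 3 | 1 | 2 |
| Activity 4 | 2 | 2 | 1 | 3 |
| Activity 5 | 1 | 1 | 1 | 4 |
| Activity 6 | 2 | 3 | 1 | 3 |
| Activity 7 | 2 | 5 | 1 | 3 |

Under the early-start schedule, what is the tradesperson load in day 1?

18

At early start, day 1 has: Activity 1, Activity 2, Activity 3, Activity 4, Activity 5, Activity 6, Activity 7.
Demand: 2 + 2 + 3 + 2 + 1 + 3 + 5 = 18.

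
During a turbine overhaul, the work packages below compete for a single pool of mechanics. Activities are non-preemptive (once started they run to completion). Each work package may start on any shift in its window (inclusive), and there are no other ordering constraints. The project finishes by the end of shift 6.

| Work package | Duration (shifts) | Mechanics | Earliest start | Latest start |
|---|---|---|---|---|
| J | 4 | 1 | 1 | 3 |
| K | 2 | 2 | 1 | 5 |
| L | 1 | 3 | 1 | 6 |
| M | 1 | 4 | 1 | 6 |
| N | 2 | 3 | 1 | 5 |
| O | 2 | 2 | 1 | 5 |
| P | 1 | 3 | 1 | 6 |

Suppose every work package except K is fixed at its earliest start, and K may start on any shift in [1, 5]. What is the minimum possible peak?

K@1: s1:18  s2:8  s3:1  s4:1  s5:0  s6:0 → peak 18
K@2: s1:16  s2:8  s3:3  s4:1  s5:0  s6:0 → peak 16
K@3: s1:16  s2:6  s3:3  s4:3  s5:0  s6:0 → peak 16
K@4: s1:16  s2:6  s3:1  s4:3  s5:2  s6:0 → peak 16
K@5: s1:16  s2:6  s3:1  s4:1  s5:2  s6:2 → peak 16
Best is K@2, peak 16.

16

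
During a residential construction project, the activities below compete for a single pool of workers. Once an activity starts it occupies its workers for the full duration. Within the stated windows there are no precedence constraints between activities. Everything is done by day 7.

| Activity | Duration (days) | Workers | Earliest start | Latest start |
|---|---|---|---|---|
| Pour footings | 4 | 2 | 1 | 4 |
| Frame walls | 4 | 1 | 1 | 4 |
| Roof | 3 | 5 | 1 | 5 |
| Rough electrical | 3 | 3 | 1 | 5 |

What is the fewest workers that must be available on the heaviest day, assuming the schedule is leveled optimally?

Early-start (Pour footings@1, Frame walls@1, Roof@1, Rough electrical@1) gives peak 11: d1:11  d2:11  d3:11  d4:3  d5:0  d6:0  d7:0.
Shift Roof→5.
Schedule Pour footings@1, Frame walls@1, Roof@5, Rough electrical@1: d1:6  d2:6  d3:6  d4:3  d5:5  d6:5  d7:5 — peak 6.
Total worker-days = 36 over 7 days ⇒ peak ≥ ⌈36/7⌉ = 6, so 6 is optimal.

6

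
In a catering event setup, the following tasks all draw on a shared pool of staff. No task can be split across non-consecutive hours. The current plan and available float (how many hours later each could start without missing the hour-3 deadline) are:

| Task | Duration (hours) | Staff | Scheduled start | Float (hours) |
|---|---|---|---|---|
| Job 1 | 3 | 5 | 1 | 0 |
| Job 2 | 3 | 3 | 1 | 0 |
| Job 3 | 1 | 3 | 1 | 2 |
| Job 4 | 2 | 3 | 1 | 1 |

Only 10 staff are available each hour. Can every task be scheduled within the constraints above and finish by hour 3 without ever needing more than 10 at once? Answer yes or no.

no

Total staffer-hours = 33; over 3 hours the average is 33/3 > 10, so some hour must exceed 10.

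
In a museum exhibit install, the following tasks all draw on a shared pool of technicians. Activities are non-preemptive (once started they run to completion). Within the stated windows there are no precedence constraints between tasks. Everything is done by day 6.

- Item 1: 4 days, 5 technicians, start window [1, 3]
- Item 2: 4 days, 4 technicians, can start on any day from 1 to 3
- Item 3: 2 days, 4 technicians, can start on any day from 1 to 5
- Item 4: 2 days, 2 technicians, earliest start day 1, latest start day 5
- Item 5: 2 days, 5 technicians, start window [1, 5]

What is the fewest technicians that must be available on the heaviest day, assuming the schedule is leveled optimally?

Early-start (Item 1@1, Item 2@1, Item 3@1, Item 4@1, Item 5@1) gives peak 20: d1:20  d2:20  d3:9  d4:9  d5:0  d6:0.
Shift Item 2→3, Item 3→5, Item 4→5.
Schedule Item 1@1, Item 2@3, Item 3@5, Item 4@5, Item 5@1: d1:10  d2:10  d3:9  d4:9  d5:10  d6:10 — peak 10.
Total technician-days = 58 over 6 days ⇒ peak ≥ ⌈58/6⌉ = 10, so 10 is optimal.

10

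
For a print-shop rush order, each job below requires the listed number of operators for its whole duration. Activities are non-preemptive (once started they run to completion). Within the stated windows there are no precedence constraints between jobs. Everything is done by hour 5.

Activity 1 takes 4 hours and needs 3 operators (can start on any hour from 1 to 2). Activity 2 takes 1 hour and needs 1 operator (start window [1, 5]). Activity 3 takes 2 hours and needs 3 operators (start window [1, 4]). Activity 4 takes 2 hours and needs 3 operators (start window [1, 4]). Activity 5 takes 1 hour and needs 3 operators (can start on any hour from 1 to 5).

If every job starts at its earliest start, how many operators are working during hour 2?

9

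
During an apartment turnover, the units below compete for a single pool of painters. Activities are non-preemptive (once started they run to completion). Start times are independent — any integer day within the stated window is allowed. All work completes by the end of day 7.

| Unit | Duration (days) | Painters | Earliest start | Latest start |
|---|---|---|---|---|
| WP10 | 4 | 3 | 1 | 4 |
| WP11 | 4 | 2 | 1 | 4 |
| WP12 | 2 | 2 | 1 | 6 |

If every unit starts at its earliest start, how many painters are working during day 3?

At early start, day 3 has: WP10, WP11.
Demand: 3 + 2 = 5.

5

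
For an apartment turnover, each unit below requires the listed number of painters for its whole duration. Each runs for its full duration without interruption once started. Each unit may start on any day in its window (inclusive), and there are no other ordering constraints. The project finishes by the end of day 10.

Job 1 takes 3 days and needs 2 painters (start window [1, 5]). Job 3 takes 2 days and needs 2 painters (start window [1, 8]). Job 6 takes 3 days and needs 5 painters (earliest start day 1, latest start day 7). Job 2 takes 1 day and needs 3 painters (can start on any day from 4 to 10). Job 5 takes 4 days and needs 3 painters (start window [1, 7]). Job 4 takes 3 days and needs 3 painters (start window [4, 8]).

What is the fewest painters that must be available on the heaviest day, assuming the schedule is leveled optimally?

Early-start (Job 1@1, Job 3@1, Job 6@1, Job 2@4, Job 5@1, Job 4@4) gives peak 12: d1:12  d2:12  d3:10  d4:9  d5:3  d6:3  d7:0  d8:0  d9:0  d10:0.
Shift Job 6→4, Job 2→7, Job 5→7, Job 4→8.
Schedule Job 1@1, Job 3@1, Job 6@4, Job 2@7, Job 5@7, Job 4@8: d1:4  d2:4  d3:2  d4:5  d5:5  d6:5  d7:6  d8:6  d9:6  d10:6 — peak 6.

6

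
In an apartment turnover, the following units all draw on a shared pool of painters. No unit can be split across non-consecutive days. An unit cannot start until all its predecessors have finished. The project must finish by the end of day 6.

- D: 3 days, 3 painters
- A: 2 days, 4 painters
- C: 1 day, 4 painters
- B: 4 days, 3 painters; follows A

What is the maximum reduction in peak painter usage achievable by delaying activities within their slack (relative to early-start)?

4

Early-start peak: d1:11  d2:7  d3:6  d4:3  d5:3  d6:3 ⇒ 11.
Leveled (D@1, A@1, C@4, B@3): d1:7  d2:7  d3:6  d4:7  d5:3  d6:3 ⇒ 7.
Reduction 11 − 7 = 4.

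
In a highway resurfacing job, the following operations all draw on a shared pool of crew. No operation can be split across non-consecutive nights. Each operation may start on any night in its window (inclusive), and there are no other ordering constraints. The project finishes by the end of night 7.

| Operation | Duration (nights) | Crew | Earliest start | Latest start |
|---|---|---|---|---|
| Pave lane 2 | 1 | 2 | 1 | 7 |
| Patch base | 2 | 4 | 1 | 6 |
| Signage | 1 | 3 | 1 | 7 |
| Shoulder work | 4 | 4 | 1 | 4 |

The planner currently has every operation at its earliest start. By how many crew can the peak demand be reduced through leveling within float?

8

Early-start peak: n1:13  n2:8  n3:4  n4:4  n5:0  n6:0  n7:0 ⇒ 13.
Leveled (Pave lane 2@1, Patch base@2, Signage@1, Shoulder work@4): n1:5  n2:4  n3:4  n4:4  n5:4  n6:4  n7:4 ⇒ 5.
Reduction 13 − 5 = 8.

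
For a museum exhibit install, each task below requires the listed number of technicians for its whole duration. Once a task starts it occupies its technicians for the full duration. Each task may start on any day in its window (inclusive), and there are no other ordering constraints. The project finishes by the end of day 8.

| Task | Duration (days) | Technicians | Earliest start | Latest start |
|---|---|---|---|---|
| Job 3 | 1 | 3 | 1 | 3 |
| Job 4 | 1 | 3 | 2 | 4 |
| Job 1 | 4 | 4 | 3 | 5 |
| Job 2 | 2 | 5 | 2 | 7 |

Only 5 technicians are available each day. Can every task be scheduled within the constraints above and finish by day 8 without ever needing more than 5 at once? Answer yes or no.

Schedule Job 3@1, Job 4@2, Job 1@3, Job 2@7: d1:3  d2:3  d3:4  d4:4  d5:4  d6:4  d7:5  d8:5 — peak 5 ≤ 5.

yes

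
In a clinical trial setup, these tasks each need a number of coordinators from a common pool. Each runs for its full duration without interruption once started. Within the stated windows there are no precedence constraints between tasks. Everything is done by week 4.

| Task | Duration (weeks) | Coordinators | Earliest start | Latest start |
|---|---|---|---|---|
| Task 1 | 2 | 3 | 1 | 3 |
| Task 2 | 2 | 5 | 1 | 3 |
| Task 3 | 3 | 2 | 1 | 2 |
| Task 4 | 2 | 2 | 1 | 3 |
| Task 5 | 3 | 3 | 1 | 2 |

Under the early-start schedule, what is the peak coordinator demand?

15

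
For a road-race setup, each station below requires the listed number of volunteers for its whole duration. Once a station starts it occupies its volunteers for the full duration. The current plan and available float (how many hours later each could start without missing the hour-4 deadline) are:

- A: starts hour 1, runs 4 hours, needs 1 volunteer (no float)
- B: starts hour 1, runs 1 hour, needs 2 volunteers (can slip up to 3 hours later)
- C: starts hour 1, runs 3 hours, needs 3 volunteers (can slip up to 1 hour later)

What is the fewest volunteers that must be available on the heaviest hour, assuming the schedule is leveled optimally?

4

Early-start (A@1, B@1, C@1) gives peak 6: h1:6  h2:4  h3:4  h4:1.
Shift C→2.
Schedule A@1, B@1, C@2: h1:3  h2:4  h3:4  h4:4 — peak 4.
Total volunteer-hours = 15 over 4 hours ⇒ peak ≥ ⌈15/4⌉ = 4, so 4 is optimal.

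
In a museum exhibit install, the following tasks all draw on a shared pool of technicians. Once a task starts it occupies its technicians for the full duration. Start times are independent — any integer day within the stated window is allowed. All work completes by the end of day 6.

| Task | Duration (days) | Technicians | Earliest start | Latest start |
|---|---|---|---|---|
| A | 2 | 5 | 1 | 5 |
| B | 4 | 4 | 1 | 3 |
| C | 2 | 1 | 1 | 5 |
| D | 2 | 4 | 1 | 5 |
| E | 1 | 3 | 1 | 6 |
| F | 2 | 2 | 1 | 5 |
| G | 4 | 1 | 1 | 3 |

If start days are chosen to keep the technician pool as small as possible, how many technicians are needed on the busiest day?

9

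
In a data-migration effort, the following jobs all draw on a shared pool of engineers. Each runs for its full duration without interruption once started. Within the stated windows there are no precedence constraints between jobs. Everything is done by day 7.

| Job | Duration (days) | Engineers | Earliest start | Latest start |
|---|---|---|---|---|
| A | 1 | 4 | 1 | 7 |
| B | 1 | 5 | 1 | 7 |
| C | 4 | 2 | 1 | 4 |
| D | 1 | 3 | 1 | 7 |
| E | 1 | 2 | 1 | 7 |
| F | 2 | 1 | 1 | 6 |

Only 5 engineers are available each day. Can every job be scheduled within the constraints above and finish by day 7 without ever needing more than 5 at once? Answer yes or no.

Schedule A@1, B@2, C@3, D@3, E@4, F@4: d1:4  d2:5  d3:5  d4:5  d5:3  d6:2  d7:0 — peak 5 ≤ 5.

yes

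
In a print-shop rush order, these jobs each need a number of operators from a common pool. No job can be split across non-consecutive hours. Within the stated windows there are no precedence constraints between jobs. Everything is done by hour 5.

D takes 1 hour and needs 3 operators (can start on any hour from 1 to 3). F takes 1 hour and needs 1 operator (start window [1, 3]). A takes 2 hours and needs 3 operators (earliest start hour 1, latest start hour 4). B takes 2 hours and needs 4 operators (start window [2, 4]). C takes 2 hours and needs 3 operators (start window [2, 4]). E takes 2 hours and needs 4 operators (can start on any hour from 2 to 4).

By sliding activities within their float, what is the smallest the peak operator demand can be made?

7

Early-start (D@1, F@1, A@1, B@2, C@2, E@2) gives peak 14: h1:7  h2:14  h3:11  h4:0  h5:0.
Shift C→3, E→4.
Schedule D@1, F@1, A@1, B@2, C@3, E@4: h1:7  h2:7  h3:7  h4:7  h5:4 — peak 7.
Total operator-hours = 32 over 5 hours ⇒ peak ≥ ⌈32/5⌉ = 7, so 7 is optimal.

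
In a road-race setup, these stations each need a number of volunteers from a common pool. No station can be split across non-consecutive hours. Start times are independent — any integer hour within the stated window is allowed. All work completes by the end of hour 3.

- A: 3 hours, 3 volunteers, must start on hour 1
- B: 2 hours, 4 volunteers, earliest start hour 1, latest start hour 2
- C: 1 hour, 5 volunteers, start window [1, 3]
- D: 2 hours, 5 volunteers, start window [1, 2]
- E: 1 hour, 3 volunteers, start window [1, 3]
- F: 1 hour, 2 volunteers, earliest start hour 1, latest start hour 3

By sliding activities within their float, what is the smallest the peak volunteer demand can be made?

13

Early-start (A@1, B@1, C@1, D@1, E@1, F@1) gives peak 22: h1:22  h2:12  h3:3.
Shift D→2, E→3, F→3.
Schedule A@1, B@1, C@1, D@2, E@3, F@3: h1:12  h2:12  h3:13 — peak 13.
Total volunteer-hours = 37 over 3 hours ⇒ peak ≥ ⌈37/3⌉ = 13, so 13 is optimal.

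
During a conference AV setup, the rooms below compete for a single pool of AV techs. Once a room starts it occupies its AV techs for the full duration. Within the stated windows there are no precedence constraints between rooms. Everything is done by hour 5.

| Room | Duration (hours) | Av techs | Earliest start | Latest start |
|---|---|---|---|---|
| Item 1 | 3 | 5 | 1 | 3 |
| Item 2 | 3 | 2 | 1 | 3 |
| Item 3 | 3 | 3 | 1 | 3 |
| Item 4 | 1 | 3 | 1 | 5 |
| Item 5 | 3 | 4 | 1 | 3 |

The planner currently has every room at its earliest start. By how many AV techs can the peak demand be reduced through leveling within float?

Early-start peak: h1:17  h2:14  h3:14  h4:0  h5:0 ⇒ 17.
Leveled (Item 1@1, Item 2@1, Item 3@1, Item 4@1, Item 5@2): h1:13  h2:14  h3:14  h4:4  h5:0 ⇒ 14.
Reduction 17 − 14 = 3.

3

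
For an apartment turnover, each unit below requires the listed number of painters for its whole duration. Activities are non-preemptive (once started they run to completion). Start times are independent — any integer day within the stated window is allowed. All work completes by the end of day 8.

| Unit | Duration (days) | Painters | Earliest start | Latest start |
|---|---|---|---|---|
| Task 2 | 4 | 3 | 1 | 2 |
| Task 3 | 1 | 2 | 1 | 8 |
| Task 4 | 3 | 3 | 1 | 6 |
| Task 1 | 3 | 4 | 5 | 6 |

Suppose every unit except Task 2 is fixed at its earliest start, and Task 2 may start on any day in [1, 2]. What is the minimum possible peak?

7

Task 2@1: d1:8  d2:6  d3:6  d4:3  d5:4  d6:4  d7:4  d8:0 → peak 8
Task 2@2: d1:5  d2:6  d3:6  d4:3  d5:7  d6:4  d7:4  d8:0 → peak 7
Best is Task 2@2, peak 7.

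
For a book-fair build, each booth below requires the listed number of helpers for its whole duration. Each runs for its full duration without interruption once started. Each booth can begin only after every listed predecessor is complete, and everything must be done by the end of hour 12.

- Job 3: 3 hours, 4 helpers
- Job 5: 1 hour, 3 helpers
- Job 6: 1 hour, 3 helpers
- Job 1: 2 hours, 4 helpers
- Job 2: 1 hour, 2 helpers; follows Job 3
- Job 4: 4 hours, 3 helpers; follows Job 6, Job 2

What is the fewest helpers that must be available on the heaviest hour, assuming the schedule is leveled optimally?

Early-start (Job 3@1, Job 5@1, Job 6@1, Job 1@1, Job 2@4, Job 4@5) gives peak 14: h1:14  h2:8  h3:4  h4:2  h5:3  h6:3  h7:3  h8:3  h9:0  h10:0  h11:0  h12:0.
Shift Job 5→4, Job 6→5, Job 1→6, Job 2→8, Job 4→9.
Schedule Job 3@1, Job 5@4, Job 6@5, Job 1@6, Job 2@8, Job 4@9: h1:4  h2:4  h3:4  h4:3  h5:3  h6:4  h7:4  h8:2  h9:3  h10:3  h11:3  h12:3 — peak 4.
Total helper-hours = 40 over 12 hours ⇒ peak ≥ ⌈40/12⌉ = 4, so 4 is optimal.

4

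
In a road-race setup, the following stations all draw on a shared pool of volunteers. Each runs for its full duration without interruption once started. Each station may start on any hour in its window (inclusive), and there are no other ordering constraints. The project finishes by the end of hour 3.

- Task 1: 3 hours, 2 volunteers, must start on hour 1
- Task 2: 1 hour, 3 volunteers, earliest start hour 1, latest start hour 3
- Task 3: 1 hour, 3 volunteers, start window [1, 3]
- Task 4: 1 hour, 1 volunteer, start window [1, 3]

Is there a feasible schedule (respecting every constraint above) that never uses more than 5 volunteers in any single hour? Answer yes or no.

Schedule Task 1@1, Task 2@1, Task 3@2, Task 4@3: h1:5  h2:5  h3:3 — peak 5 ≤ 5.

yes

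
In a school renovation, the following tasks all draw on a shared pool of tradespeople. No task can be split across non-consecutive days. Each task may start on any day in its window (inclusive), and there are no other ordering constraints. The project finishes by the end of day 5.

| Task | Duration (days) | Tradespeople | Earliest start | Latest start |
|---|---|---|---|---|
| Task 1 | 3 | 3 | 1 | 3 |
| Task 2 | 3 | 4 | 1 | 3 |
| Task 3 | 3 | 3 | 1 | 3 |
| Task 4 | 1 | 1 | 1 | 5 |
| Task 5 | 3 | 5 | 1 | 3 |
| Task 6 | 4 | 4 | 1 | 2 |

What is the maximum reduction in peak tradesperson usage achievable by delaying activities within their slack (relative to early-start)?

1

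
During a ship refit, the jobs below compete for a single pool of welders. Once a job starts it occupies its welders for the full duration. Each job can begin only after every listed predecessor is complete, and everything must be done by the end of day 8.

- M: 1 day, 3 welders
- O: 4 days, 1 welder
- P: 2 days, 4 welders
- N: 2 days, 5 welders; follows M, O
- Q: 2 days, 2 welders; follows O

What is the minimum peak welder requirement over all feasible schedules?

5

Early-start (M@1, O@1, P@1, N@5, Q@5) gives peak 8: d1:8  d2:5  d3:1  d4:1  d5:7  d6:7  d7:0  d8:0.
Shift P→2, Q→7.
Schedule M@1, O@1, P@2, N@5, Q@7: d1:4  d2:5  d3:5  d4:1  d5:5  d6:5  d7:2  d8:2 — peak 5.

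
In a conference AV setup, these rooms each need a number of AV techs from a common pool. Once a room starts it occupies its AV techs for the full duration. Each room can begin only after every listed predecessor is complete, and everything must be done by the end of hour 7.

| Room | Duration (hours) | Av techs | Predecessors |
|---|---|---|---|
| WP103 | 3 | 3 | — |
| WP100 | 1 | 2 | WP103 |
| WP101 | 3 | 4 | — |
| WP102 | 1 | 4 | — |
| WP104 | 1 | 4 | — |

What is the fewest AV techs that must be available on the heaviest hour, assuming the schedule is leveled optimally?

7

Early-start (WP103@1, WP100@4, WP101@1, WP102@1, WP104@1) gives peak 15: h1:15  h2:7  h3:7  h4:2  h5:0  h6:0  h7:0.
Shift WP102→4, WP104→5.
Schedule WP103@1, WP100@4, WP101@1, WP102@4, WP104@5: h1:7  h2:7  h3:7  h4:6  h5:4  h6:0  h7:0 — peak 7.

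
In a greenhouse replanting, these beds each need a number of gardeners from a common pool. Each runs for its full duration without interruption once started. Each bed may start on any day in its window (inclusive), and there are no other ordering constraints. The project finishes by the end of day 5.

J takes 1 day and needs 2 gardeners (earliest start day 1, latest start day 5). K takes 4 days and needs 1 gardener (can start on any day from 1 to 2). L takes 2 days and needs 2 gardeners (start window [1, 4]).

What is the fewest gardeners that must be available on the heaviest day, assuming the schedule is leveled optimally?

3

Early-start (J@1, K@1, L@1) gives peak 5: d1:5  d2:3  d3:1  d4:1  d5:0.
Shift L→2.
Schedule J@1, K@1, L@2: d1:3  d2:3  d3:3  d4:1  d5:0 — peak 3.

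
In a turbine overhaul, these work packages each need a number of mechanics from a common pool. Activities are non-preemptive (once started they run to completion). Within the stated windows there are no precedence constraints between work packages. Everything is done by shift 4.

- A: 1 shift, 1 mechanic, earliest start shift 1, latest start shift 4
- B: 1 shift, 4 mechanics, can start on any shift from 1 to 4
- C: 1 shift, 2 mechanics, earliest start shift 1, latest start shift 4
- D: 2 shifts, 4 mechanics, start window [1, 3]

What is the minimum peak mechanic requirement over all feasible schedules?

4

Early-start (A@1, B@1, C@1, D@1) gives peak 11: s1:11  s2:4  s3:0  s4:0.
Shift B→2, D→3.
Schedule A@1, B@2, C@1, D@3: s1:3  s2:4  s3:4  s4:4 — peak 4.
Total mechanic-shifts = 15 over 4 shifts ⇒ peak ≥ ⌈15/4⌉ = 4, so 4 is optimal.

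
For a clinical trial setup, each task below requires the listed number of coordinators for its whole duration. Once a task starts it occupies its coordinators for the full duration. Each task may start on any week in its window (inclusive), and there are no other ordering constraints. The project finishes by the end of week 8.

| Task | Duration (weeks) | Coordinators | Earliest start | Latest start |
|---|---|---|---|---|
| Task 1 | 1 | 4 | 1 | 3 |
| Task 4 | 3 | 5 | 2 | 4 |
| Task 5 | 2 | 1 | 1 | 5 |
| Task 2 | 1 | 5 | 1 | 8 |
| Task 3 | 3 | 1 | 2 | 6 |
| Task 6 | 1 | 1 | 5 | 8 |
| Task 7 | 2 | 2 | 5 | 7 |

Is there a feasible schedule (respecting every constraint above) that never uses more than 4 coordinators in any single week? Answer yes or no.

Total coordinator-weeks = 34; over 8 weeks the average is 34/8 > 4, so some week must exceed 4.

no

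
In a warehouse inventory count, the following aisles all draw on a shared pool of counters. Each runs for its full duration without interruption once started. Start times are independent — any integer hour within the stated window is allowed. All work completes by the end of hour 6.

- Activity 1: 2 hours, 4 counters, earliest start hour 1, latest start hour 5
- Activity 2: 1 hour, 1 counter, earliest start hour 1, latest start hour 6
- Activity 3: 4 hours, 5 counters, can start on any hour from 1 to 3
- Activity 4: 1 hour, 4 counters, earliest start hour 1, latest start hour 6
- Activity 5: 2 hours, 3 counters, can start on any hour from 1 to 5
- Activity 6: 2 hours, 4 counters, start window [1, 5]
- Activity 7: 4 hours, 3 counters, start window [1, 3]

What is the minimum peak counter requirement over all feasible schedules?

Early-start (Activity 1@1, Activity 2@1, Activity 3@1, Activity 4@1, Activity 5@1, Activity 6@1, Activity 7@1) gives peak 24: h1:24  h2:19  h3:8  h4:8  h5:0  h6:0.
Shift Activity 4→5, Activity 5→3, Activity 6→5, Activity 7→3.
Schedule Activity 1@1, Activity 2@1, Activity 3@1, Activity 4@5, Activity 5@3, Activity 6@5, Activity 7@3: h1:10  h2:9  h3:11  h4:11  h5:11  h6:7 — peak 11.

11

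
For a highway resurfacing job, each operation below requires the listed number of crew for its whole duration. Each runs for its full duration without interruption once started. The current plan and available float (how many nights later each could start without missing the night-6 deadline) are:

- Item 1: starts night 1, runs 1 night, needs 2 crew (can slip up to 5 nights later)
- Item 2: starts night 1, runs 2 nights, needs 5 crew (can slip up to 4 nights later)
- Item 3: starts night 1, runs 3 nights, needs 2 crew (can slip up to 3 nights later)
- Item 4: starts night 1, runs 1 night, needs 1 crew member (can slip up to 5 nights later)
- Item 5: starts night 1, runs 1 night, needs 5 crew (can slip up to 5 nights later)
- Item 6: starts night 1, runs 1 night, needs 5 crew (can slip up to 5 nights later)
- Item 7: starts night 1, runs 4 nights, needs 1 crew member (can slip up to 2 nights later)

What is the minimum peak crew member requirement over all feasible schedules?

7

Early-start (Item 1@1, Item 2@1, Item 3@1, Item 4@1, Item 5@1, Item 6@1, Item 7@1) gives peak 21: n1:21  n2:8  n3:3  n4:1  n5:0  n6:0.
Shift Item 3→2, Item 4→3, Item 5→5, Item 6→6, Item 7→3.
Schedule Item 1@1, Item 2@1, Item 3@2, Item 4@3, Item 5@5, Item 6@6, Item 7@3: n1:7  n2:7  n3:4  n4:3  n5:6  n6:6 — peak 7.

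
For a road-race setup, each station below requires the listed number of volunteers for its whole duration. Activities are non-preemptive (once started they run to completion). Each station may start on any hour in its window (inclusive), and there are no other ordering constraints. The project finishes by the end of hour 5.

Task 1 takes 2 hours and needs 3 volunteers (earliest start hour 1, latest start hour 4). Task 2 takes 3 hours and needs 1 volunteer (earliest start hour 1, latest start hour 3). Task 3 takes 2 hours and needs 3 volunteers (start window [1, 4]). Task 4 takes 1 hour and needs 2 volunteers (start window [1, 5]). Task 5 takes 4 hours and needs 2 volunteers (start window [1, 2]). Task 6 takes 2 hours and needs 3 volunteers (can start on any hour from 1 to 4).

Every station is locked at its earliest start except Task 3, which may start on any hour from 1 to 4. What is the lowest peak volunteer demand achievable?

11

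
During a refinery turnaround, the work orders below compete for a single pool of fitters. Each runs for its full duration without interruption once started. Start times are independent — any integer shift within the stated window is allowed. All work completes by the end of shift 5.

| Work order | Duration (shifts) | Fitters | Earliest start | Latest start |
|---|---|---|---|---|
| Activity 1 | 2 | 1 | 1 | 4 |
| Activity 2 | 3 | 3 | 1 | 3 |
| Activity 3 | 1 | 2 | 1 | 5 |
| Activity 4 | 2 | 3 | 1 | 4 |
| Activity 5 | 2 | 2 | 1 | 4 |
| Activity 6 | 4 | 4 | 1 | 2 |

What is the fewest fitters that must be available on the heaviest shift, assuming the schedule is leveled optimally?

9

Early-start (Activity 1@1, Activity 2@1, Activity 3@1, Activity 4@1, Activity 5@1, Activity 6@1) gives peak 15: s1:15  s2:13  s3:7  s4:4  s5:0.
Shift Activity 4→4, Activity 5→3, Activity 6→2.
Schedule Activity 1@1, Activity 2@1, Activity 3@1, Activity 4@4, Activity 5@3, Activity 6@2: s1:6  s2:8  s3:9  s4:9  s5:7 — peak 9.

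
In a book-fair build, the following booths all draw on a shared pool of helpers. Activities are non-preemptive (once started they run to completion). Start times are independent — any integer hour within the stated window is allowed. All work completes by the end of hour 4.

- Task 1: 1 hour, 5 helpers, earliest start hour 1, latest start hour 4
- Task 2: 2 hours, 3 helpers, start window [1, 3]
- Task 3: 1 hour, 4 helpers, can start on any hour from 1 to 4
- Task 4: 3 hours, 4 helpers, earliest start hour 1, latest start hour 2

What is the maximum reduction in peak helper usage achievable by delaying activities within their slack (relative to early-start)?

Early-start peak: h1:16  h2:7  h3:4  h4:0 ⇒ 16.
Leveled (Task 1@1, Task 2@1, Task 3@3, Task 4@2): h1:8  h2:7  h3:8  h4:4 ⇒ 8.
Reduction 16 − 8 = 8.

8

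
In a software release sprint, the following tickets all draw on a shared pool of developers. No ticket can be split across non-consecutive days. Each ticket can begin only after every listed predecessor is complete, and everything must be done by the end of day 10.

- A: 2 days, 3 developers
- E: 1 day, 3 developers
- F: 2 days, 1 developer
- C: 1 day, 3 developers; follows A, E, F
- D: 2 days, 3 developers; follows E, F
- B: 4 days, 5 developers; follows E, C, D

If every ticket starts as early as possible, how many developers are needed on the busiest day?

Early-start schedule: A@1, E@1, F@1, C@3, D@3, B@5.
Load per day: day 1: 7, day 2: 4, day 3: 6, day 4: 3, day 5: 5, day 6: 5, day 7: 5, day 8: 5, day 9: 0, day 10: 0.
Peak is 7.

7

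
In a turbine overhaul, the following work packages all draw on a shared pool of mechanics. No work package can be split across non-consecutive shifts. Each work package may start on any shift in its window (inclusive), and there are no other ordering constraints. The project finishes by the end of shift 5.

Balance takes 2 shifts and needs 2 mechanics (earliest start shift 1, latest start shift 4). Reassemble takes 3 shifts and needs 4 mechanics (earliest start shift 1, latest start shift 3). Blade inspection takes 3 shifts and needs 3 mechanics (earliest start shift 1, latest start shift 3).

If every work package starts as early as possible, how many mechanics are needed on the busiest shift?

Early-start schedule: Balance@1, Reassemble@1, Blade inspection@1.
Load per shift: shift 1: 9, shift 2: 9, shift 3: 7, shift 4: 0, shift 5: 0.
Peak is 9.

9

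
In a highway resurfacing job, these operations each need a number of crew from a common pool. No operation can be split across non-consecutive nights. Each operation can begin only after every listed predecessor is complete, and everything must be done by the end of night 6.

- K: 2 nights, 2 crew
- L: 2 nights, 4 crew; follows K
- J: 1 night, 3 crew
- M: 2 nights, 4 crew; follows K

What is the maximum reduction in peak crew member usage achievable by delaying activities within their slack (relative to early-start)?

3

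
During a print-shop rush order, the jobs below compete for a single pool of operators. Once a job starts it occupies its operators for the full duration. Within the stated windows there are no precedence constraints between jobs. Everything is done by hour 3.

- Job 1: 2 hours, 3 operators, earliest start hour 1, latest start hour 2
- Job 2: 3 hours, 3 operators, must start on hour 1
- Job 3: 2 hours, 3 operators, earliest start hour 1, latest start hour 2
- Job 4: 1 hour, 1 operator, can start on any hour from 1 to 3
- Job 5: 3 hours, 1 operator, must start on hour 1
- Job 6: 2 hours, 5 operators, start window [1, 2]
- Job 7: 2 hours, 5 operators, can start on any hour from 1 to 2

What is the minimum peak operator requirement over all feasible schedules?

Early-start (Job 1@1, Job 2@1, Job 3@1, Job 4@1, Job 5@1, Job 6@1, Job 7@1) gives peak 21: h1:21  h2:20  h3:4.
Shift Job 7→2.
Schedule Job 1@1, Job 2@1, Job 3@1, Job 4@1, Job 5@1, Job 6@1, Job 7@2: h1:16  h2:20  h3:9 — peak 20.

20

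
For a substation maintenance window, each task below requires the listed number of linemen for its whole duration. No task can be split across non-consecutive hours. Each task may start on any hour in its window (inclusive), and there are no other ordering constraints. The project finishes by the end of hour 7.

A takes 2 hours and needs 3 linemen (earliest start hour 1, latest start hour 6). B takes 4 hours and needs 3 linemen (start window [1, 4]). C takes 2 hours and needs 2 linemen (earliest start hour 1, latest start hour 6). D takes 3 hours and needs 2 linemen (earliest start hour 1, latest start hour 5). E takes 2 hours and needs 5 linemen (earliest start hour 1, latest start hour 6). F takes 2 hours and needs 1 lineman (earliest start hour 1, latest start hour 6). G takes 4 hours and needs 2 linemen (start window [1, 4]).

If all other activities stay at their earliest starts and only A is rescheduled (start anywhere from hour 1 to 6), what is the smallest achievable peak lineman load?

15

A@1: h1:18  h2:18  h3:7  h4:5  h5:0  h6:0  h7:0 → peak 18
A@2: h1:15  h2:18  h3:10  h4:5  h5:0  h6:0  h7:0 → peak 18
A@3: h1:15  h2:15  h3:10  h4:8  h5:0  h6:0  h7:0 → peak 15
A@4: h1:15  h2:15  h3:7  h4:8  h5:3  h6:0  h7:0 → peak 15
A@5: h1:15  h2:15  h3:7  h4:5  h5:3  h6:3  h7:0 → peak 15
A@6: h1:15  h2:15  h3:7  h4:5  h5:0  h6:3  h7:3 → peak 15
Best is A@3, peak 15.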